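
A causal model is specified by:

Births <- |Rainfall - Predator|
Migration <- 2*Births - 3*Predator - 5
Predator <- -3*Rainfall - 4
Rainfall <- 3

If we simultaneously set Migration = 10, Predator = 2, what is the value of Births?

1

Setting Migration = 10, Predator = 2 by intervention discards those variables' equations.
Births = |Rainfall - Predator|  [with Rainfall=3, Predator=2]  = 1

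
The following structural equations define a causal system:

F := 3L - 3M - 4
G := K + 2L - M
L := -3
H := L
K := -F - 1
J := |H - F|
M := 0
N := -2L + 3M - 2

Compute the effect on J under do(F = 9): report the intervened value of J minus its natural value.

2

The intervention breaks the incoming arrows to F: F := 3L - 3M - 4 no longer applies, and F = 9.
H = L  [with L=-3]  = -3
J = |H - F|  [with H=-3, F=9]  = 12
Without intervention: F = 3L - 3M - 4  [with L=-3, M=0]  = -13; H = L  [with L=-3]  = -3; J = |H - F|  [with H=-3, F=-13]  = 10.
Change = 12 − 10 = 2.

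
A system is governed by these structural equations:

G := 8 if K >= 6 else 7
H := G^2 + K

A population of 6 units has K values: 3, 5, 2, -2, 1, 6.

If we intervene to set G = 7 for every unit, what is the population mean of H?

51.5

Every unit gets G=7 under the intervention. H values become 52, 54, 51, 47, 50, 55; E[H|do(G=7)] = 51.5.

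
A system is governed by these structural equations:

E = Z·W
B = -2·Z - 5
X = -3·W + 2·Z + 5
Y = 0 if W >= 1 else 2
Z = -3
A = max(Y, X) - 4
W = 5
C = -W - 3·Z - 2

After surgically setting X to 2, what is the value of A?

-2

The intervention breaks the incoming arrows to X: X = -3·W + 2·Z + 5 no longer applies, and X = 2.
Y = 0 if W >= 1 else 2  [with W=5]  = 0
A = max(Y, X) - 4  [with Y=0, X=2]  = -2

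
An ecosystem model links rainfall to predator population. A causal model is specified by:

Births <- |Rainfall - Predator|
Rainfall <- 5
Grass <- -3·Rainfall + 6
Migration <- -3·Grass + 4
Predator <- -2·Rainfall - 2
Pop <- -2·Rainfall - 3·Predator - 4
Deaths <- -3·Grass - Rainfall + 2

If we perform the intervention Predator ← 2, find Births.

3

The intervention breaks the incoming arrows to Predator: Predator <- -2·Rainfall - 2 no longer applies, and Predator = 2.
Births = |Rainfall - Predator|  [with Rainfall=5, Predator=2]  = 3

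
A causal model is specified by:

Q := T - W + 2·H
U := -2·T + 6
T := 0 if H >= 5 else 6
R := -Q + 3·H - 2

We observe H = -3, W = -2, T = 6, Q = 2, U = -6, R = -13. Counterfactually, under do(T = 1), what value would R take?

The intervention breaks the incoming arrows to T: T := 0 if H >= 5 else 6 no longer applies, and T = 1.
Q = T - W + 2·H  [with T=1, W=-2, H=-3]  = -3
R = -Q + 3·H - 2  [with Q=-3, H=-3]  = -8

-8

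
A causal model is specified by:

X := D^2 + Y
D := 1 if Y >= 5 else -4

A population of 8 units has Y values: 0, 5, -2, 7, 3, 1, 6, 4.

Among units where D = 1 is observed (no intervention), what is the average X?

7

Observing D=1 restricts to units where D's equation naturally yields 1: Y ∈ {5, 7, 6}. In that subpopulation X = 6, 8, 7, mean 7.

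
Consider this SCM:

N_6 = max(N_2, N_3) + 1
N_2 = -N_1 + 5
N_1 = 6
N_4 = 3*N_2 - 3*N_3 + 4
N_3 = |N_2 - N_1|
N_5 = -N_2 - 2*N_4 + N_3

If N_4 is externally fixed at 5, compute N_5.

Intervening sets N_4 = 5 and removes its equation (N_4 = 3*N_2 - 3*N_3 + 4).
N_2 = -N_1 + 5  [with N_1=6]  = -1
N_3 = |N_2 - N_1|  [with N_2=-1, N_1=6]  = 7
N_5 = -N_2 - 2*N_4 + N_3  [with N_2=-1, N_4=5, N_3=7]  = -2

-2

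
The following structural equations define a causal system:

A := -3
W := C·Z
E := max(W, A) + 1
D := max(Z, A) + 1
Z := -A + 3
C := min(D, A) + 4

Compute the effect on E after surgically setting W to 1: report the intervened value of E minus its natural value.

The intervention breaks the incoming arrows to W: W := C·Z no longer applies, and W = 1.
E = max(W, A) + 1  [with W=1, A=-3]  = 2
Without intervention: Z = -A + 3  [with A=-3]  = 6; D = max(Z, A) + 1  [with Z=6, A=-3]  = 7; C = min(D, A) + 4  [with D=7, A=-3]  = 1; W = C·Z  [with C=1, Z=6]  = 6; E = max(W, A) + 1  [with W=6, A=-3]  = 7.
Change = 2 − 7 = -5.

-5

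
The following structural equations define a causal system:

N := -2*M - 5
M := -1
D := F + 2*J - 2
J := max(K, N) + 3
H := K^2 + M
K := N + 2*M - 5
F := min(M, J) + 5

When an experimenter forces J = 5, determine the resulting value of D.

12

The intervention breaks the incoming arrows to J: J := max(K, N) + 3 no longer applies, and J = 5.
F = min(M, J) + 5  [with M=-1, J=5]  = 4
D = F + 2*J - 2  [with F=4, J=5]  = 12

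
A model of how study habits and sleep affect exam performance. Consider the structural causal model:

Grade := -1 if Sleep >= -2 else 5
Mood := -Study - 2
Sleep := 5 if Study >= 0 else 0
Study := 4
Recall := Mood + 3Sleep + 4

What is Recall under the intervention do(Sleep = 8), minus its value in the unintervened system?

Under do(Sleep=8), the mechanism Sleep := 5 if Study >= 0 else 0 is discarded; Sleep is fixed at 8.
Mood = -Study - 2  [with Study=4]  = -6
Recall = Mood + 3Sleep + 4  [with Mood=-6, Sleep=8]  = 22
Without intervention: Sleep = 5 if Study >= 0 else 0  [with Study=4]  = 5; Mood = -Study - 2  [with Study=4]  = -6; Recall = Mood + 3Sleep + 4  [with Mood=-6, Sleep=5]  = 13.
Change = 22 − 13 = 9.

9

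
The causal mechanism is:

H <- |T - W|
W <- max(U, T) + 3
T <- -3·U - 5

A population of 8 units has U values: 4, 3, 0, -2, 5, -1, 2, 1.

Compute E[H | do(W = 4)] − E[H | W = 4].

do(W=4) breaks W's dependence on U. With W=4 fixed, H across the units is 21, 18, 9, 3, 24, 6, 15, 12, mean 13.5.
E[H|W=4] averages over only the 2 units with W=4 (U = -2, 1): H = 3, 12, mean 7.5.
Difference = 13.5 − 7.5 = 6.

6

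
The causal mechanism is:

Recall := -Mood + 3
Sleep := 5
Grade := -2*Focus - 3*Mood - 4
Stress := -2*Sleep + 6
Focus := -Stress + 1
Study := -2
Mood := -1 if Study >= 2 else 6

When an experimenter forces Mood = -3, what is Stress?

do(Mood=-3) replaces the equation Mood := -1 if Study >= 2 else 6 with the constant Mood = -3.
Stress is not downstream of the intervention, so its value is determined by the original equations.
Stress = -2*Sleep + 6  [with Sleep=5]  = -4

-4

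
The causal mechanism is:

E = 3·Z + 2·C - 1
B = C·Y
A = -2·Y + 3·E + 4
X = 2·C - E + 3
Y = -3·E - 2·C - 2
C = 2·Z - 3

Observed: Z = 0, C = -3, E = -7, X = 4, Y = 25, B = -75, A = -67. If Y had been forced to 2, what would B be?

The intervention breaks the incoming arrows to Y: Y = -3·E - 2·C - 2 no longer applies, and Y = 2.
C = 2·Z - 3  [with Z=0]  = -3
B = C·Y  [with C=-3, Y=2]  = -6

-6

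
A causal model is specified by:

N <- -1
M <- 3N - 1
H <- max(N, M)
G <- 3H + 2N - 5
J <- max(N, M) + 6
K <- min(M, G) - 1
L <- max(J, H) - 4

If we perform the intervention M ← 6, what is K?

Under do(M=6), the mechanism M <- 3N - 1 is discarded; M is fixed at 6.
H = max(N, M)  [with N=-1, M=6]  = 6
G = 3H + 2N - 5  [with H=6, N=-1]  = 11
K = min(M, G) - 1  [with M=6, G=11]  = 5

5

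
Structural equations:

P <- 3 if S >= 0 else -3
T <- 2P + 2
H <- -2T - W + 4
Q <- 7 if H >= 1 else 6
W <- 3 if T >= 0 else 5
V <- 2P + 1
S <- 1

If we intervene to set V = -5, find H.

The intervention breaks the incoming arrows to V: V <- 2P + 1 no longer applies, and V = -5.
Since H is not a descendant of the intervened variable, it is unaffected.
P = 3 if S >= 0 else -3  [with S=1]  = 3
T = 2P + 2  [with P=3]  = 8
W = 3 if T >= 0 else 5  [with T=8]  = 3
H = -2T - W + 4  [with T=8, W=3]  = -15

-15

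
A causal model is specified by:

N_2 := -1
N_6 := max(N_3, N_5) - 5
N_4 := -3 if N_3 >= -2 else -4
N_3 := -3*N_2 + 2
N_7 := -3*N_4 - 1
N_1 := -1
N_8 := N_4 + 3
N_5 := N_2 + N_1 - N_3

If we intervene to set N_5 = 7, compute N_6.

The intervention breaks the incoming arrows to N_5: N_5 := N_2 + N_1 - N_3 no longer applies, and N_5 = 7.
N_3 = -3*N_2 + 2  [with N_2=-1]  = 5
N_6 = max(N_3, N_5) - 5  [with N_3=5, N_5=7]  = 2

2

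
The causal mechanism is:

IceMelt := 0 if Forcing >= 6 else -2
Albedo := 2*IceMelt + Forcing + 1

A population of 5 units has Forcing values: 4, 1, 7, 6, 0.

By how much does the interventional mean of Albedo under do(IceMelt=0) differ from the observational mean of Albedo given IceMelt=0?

-2.9

do(IceMelt=0) breaks IceMelt's dependence on Forcing. With IceMelt=0 fixed, Albedo across the units is 5, 2, 8, 7, 1, mean 4.6.
Conditioning on IceMelt=0 selects the 2 unit(s) with Forcing ∈ {7, 6}. Their Albedo values: 8, 7. Mean = 7.5.
Difference = 4.6 − 7.5 = -2.9.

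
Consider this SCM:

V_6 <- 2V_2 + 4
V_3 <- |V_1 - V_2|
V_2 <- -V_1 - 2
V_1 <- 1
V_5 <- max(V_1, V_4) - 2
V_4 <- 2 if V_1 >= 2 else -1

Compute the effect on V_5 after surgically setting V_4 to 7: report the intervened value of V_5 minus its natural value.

6

Intervening sets V_4 = 7 and removes its equation (V_4 <- 2 if V_1 >= 2 else -1).
V_5 = max(V_1, V_4) - 2  [with V_1=1, V_4=7]  = 5
Without intervention: V_4 = 2 if V_1 >= 2 else -1  [with V_1=1]  = -1; V_5 = max(V_1, V_4) - 2  [with V_1=1, V_4=-1]  = -1.
Change = 5 − (-1) = 6.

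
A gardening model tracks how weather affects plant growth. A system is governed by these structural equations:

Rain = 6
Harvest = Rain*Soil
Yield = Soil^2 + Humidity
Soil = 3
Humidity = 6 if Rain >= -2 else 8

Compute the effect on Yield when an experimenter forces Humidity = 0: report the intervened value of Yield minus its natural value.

The intervention breaks the incoming arrows to Humidity: Humidity = 6 if Rain >= -2 else 8 no longer applies, and Humidity = 0.
Yield = Soil^2 + Humidity  [with Soil=3, Humidity=0]  = 9
Without intervention: Humidity = 6 if Rain >= -2 else 8  [with Rain=6]  = 6; Yield = Soil^2 + Humidity  [with Soil=3, Humidity=6]  = 15.
Change = 9 − 15 = -6.

-6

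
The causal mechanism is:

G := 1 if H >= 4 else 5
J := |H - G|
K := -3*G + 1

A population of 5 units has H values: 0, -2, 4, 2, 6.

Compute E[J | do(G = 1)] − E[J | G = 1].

The intervention sets G=1 in all 5 units regardless of H. Recomputing J per unit gives 1, 3, 3, 1, 5; average 2.6.
E[J|G=1] averages over only the 2 units with G=1 (H = 4, 6): J = 3, 5, mean 4.
Difference = 2.6 − 4 = -1.4.

-1.4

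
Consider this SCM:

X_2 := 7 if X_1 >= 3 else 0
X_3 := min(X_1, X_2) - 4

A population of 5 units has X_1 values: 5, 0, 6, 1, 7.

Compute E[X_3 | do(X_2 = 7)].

do(X_2=7) breaks X_2's dependence on X_1. With X_2=7 fixed, X_3 across the units is 1, -4, 2, -3, 3, mean -0.2.

-0.2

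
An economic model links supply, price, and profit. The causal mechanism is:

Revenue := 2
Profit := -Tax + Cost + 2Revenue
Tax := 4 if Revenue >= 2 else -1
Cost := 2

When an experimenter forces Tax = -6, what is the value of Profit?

The intervention breaks the incoming arrows to Tax: Tax := 4 if Revenue >= 2 else -1 no longer applies, and Tax = -6.
Profit = -Tax + Cost + 2Revenue  [with Tax=-6, Cost=2, Revenue=2]  = 12

12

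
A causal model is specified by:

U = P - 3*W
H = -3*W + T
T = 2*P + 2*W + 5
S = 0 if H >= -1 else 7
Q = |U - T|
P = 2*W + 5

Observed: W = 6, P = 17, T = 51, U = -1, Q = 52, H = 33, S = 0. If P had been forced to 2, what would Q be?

37

do(P=2) replaces the equation P = 2*W + 5 with the constant P = 2.
T = 2*P + 2*W + 5  [with P=2, W=6]  = 21
U = P - 3*W  [with P=2, W=6]  = -16
Q = |U - T|  [with U=-16, T=21]  = 37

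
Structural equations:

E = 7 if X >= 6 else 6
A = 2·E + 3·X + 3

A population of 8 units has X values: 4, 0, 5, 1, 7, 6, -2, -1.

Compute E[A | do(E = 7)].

24.5

do(E=7) breaks E's dependence on X. With E=7 fixed, A across the units is 29, 17, 32, 20, 38, 35, 11, 14, mean 24.5.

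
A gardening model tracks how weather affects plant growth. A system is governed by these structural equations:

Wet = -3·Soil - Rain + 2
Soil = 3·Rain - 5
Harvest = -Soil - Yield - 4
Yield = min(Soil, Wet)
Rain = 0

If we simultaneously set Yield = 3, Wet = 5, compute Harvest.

The joint intervention fixes Yield = 3, Wet = 5, removing each variable's own equation.
Soil = 3·Rain - 5  [with Rain=0]  = -5
Harvest = -Soil - Yield - 4  [with Soil=-5, Yield=3]  = -2

-2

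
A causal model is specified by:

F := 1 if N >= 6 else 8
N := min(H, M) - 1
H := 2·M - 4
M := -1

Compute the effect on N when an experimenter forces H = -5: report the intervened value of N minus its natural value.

The intervention breaks the incoming arrows to H: H := 2·M - 4 no longer applies, and H = -5.
N = min(H, M) - 1  [with H=-5, M=-1]  = -6
Without intervention: H = 2·M - 4  [with M=-1]  = -6; N = min(H, M) - 1  [with H=-6, M=-1]  = -7.
Change = -6 − (-7) = 1.

1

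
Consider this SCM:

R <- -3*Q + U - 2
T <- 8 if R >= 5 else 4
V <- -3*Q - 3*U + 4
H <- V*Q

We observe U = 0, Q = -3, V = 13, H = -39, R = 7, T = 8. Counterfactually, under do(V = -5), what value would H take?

The intervention breaks the incoming arrows to V: V <- -3*Q - 3*U + 4 no longer applies, and V = -5.
H = V*Q  [with V=-5, Q=-3]  = 15

15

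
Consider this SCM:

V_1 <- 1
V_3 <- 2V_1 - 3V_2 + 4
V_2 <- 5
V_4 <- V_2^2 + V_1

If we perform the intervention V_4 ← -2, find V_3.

Under do(V_4=-2), the mechanism V_4 <- V_2^2 + V_1 is discarded; V_4 is fixed at -2.
Since V_3 is not a descendant of the intervened variable, it is unaffected.
V_3 = 2V_1 - 3V_2 + 4  [with V_1=1, V_2=5]  = -9

-9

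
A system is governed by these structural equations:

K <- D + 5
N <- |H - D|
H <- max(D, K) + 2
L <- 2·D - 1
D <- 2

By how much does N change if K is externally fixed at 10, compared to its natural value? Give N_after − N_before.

3

Under do(K=10), the mechanism K <- D + 5 is discarded; K is fixed at 10.
H = max(D, K) + 2  [with D=2, K=10]  = 12
N = |H - D|  [with H=12, D=2]  = 10
Without intervention: K = D + 5  [with D=2]  = 7; H = max(D, K) + 2  [with D=2, K=7]  = 9; N = |H - D|  [with H=9, D=2]  = 7.
Change = 10 − 7 = 3.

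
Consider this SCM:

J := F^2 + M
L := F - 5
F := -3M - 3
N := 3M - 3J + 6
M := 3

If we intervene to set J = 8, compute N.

The intervention breaks the incoming arrows to J: J := F^2 + M no longer applies, and J = 8.
N = 3M - 3J + 6  [with M=3, J=8]  = -9

-9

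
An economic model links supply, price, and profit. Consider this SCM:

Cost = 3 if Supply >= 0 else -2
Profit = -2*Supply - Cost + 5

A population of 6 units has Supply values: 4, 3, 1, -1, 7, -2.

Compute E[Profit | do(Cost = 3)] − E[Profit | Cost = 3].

3.5

The intervention sets Cost=3 in all 6 units regardless of Supply. Recomputing Profit per unit gives -6, -4, 0, 4, -12, 6; average -2.
Conditioning on Cost=3 selects the 4 unit(s) with Supply ∈ {4, 3, 1, 7}. Their Profit values: -6, -4, 0, -12. Mean = -5.5.
Difference = -2 − (-5.5) = 3.5.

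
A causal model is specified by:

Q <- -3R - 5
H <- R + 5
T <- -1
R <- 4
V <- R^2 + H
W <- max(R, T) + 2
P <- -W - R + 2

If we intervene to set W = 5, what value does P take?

do(W=5) replaces the equation W <- max(R, T) + 2 with the constant W = 5.
P = -W - R + 2  [with W=5, R=4]  = -7

-7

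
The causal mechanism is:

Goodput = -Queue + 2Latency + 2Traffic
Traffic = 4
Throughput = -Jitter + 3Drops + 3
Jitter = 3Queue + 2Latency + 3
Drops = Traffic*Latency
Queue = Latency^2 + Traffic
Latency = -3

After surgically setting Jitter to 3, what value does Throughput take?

-36

The intervention breaks the incoming arrows to Jitter: Jitter = 3Queue + 2Latency + 3 no longer applies, and Jitter = 3.
Drops = Traffic*Latency  [with Traffic=4, Latency=-3]  = -12
Throughput = -Jitter + 3Drops + 3  [with Jitter=3, Drops=-12]  = -36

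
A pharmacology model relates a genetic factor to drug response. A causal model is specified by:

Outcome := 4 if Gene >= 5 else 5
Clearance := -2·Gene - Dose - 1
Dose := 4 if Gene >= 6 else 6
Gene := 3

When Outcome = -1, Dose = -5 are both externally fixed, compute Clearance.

Setting Outcome = -1, Dose = -5 by intervention discards those variables' equations.
Clearance = -2·Gene - Dose - 1  [with Gene=3, Dose=-5]  = -2

-2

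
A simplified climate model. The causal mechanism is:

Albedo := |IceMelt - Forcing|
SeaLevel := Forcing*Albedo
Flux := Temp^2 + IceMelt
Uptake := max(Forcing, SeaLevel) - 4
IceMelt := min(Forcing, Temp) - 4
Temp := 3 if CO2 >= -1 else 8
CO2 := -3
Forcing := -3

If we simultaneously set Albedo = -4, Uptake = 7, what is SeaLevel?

The joint intervention fixes Albedo = -4, Uptake = 7, removing each variable's own equation.
SeaLevel = Forcing*Albedo  [with Forcing=-3, Albedo=-4]  = 12

12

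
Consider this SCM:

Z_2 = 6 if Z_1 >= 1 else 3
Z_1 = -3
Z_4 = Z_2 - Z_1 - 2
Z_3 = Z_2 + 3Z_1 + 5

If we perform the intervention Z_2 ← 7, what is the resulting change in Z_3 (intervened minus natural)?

The intervention breaks the incoming arrows to Z_2: Z_2 = 6 if Z_1 >= 1 else 3 no longer applies, and Z_2 = 7.
Z_3 = Z_2 + 3Z_1 + 5  [with Z_2=7, Z_1=-3]  = 3
Without intervention: Z_2 = 6 if Z_1 >= 1 else 3  [with Z_1=-3]  = 3; Z_3 = Z_2 + 3Z_1 + 5  [with Z_2=3, Z_1=-3]  = -1.
Change = 3 − (-1) = 4.

4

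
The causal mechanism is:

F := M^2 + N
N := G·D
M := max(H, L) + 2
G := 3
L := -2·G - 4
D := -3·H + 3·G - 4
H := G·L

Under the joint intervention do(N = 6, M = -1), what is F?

Under do(N = 6, M = -1), each intervened variable's structural equation is replaced by its fixed value.
F = M^2 + N  [with M=-1, N=6]  = 7

7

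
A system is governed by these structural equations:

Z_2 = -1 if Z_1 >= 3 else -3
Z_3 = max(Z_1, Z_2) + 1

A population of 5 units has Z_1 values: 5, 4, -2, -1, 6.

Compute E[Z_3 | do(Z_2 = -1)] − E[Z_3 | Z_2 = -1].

The intervention sets Z_2=-1 in all 5 units regardless of Z_1. Recomputing Z_3 per unit gives 6, 5, 0, 0, 7; average 3.6.
Observing Z_2=-1 restricts to units where Z_2's equation naturally yields -1: Z_1 ∈ {5, 4, 6}. In that subpopulation Z_3 = 6, 5, 7, mean 6.
Difference = 3.6 − 6 = -2.4.

-2.4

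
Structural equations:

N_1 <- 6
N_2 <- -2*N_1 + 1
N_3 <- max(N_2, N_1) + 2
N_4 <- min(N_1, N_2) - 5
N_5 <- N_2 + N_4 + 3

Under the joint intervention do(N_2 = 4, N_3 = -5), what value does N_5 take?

Under do(N_2 = 4, N_3 = -5), each intervened variable's structural equation is replaced by its fixed value.
N_4 = min(N_1, N_2) - 5  [with N_1=6, N_2=4]  = -1
N_5 = N_2 + N_4 + 3  [with N_2=4, N_4=-1]  = 6

6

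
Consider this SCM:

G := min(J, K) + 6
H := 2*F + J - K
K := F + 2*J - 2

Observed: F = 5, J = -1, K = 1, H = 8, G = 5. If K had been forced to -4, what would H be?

The intervention breaks the incoming arrows to K: K := F + 2*J - 2 no longer applies, and K = -4.
H = 2*F + J - K  [with F=5, J=-1, K=-4]  = 13

13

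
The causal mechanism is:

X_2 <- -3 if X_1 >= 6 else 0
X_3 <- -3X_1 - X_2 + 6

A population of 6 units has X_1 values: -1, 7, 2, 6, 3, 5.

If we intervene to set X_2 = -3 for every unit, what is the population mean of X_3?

-2

Under do(X_2=-3), X_2's equation is replaced by X_2=-3 for every unit. Per-unit X_3: 12, -12, 3, -9, 0, -6. Mean = -2.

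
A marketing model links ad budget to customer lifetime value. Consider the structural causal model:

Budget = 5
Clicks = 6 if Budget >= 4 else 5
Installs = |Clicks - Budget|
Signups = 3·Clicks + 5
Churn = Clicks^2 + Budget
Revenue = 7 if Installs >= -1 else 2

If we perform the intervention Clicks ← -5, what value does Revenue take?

Under do(Clicks=-5), the mechanism Clicks = 6 if Budget >= 4 else 5 is discarded; Clicks is fixed at -5.
Installs = |Clicks - Budget|  [with Clicks=-5, Budget=5]  = 10
Revenue = 7 if Installs >= -1 else 2  [with Installs=10]  = 7

7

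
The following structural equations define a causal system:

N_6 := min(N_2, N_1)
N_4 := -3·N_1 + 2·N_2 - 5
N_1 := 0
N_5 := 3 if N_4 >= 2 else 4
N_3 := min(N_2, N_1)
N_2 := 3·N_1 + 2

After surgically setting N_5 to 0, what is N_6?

0

The intervention breaks the incoming arrows to N_5: N_5 := 3 if N_4 >= 2 else 4 no longer applies, and N_5 = 0.
Since N_6 is not a descendant of the intervened variable, it is unaffected.
N_2 = 3·N_1 + 2  [with N_1=0]  = 2
N_6 = min(N_2, N_1)  [with N_2=2, N_1=0]  = 0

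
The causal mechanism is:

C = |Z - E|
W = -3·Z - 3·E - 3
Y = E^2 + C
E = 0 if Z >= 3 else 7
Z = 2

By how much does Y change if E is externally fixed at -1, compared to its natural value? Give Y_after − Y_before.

Under do(E=-1), the mechanism E = 0 if Z >= 3 else 7 is discarded; E is fixed at -1.
C = |Z - E|  [with Z=2, E=-1]  = 3
Y = E^2 + C  [with E=-1, C=3]  = 4
Without intervention: E = 0 if Z >= 3 else 7  [with Z=2]  = 7; C = |Z - E|  [with Z=2, E=7]  = 5; Y = E^2 + C  [with E=7, C=5]  = 54.
Change = 4 − 54 = -50.

-50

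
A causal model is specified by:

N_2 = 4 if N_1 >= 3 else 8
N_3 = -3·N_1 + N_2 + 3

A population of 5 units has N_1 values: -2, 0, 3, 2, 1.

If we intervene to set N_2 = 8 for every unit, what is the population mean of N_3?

The intervention sets N_2=8 in all 5 units regardless of N_1. Recomputing N_3 per unit gives 17, 11, 2, 5, 8; average 8.6.

8.6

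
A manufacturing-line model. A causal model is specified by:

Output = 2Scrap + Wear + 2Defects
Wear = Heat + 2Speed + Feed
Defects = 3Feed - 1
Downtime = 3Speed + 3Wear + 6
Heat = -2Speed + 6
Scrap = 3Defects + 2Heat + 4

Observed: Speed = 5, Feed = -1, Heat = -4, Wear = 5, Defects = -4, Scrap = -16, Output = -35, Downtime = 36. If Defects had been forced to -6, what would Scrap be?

-22

The intervention breaks the incoming arrows to Defects: Defects = 3Feed - 1 no longer applies, and Defects = -6.
Heat = -2Speed + 6  [with Speed=5]  = -4
Scrap = 3Defects + 2Heat + 4  [with Defects=-6, Heat=-4]  = -22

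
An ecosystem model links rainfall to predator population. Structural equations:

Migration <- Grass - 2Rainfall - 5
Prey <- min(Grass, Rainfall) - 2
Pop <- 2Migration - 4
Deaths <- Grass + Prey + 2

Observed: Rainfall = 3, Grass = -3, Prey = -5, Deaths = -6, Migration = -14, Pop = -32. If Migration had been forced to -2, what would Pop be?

The intervention breaks the incoming arrows to Migration: Migration <- Grass - 2Rainfall - 5 no longer applies, and Migration = -2.
Pop = 2Migration - 4  [with Migration=-2]  = -8

-8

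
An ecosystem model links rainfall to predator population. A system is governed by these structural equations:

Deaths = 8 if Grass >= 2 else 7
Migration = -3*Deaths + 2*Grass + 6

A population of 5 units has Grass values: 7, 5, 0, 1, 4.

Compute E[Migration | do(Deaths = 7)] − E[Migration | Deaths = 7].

Every unit gets Deaths=7 under the intervention. Migration values become -1, -5, -15, -13, -7; E[Migration|do(Deaths=7)] = -8.2.
Observing Deaths=7 restricts to units where Deaths's equation naturally yields 7: Grass ∈ {0, 1}. In that subpopulation Migration = -15, -13, mean -14.
Difference = -8.2 − (-14) = 5.8.

5.8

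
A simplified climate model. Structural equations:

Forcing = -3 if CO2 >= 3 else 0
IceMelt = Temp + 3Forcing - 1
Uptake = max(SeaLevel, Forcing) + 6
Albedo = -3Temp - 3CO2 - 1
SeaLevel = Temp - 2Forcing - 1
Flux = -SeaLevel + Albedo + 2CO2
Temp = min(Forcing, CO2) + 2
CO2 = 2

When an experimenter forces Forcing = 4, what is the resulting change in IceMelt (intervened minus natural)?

14

Under do(Forcing=4), the mechanism Forcing = -3 if CO2 >= 3 else 0 is discarded; Forcing is fixed at 4.
Temp = min(Forcing, CO2) + 2  [with Forcing=4, CO2=2]  = 4
IceMelt = Temp + 3Forcing - 1  [with Temp=4, Forcing=4]  = 15
Without intervention: Forcing = -3 if CO2 >= 3 else 0  [with CO2=2]  = 0; Temp = min(Forcing, CO2) + 2  [with Forcing=0, CO2=2]  = 2; IceMelt = Temp + 3Forcing - 1  [with Temp=2, Forcing=0]  = 1.
Change = 15 − 1 = 14.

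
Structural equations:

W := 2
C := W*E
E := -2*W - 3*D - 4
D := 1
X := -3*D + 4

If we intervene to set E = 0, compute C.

do(E=0) replaces the equation E := -2*W - 3*D - 4 with the constant E = 0.
C = W*E  [with W=2, E=0]  = 0

0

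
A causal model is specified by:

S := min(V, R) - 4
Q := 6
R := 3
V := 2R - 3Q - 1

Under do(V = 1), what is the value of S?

The intervention breaks the incoming arrows to V: V := 2R - 3Q - 1 no longer applies, and V = 1.
S = min(V, R) - 4  [with V=1, R=3]  = -3

-3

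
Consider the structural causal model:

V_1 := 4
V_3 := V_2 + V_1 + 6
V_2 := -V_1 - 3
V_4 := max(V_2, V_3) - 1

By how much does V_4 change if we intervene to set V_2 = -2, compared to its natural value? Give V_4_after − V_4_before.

5

Under do(V_2=-2), the mechanism V_2 := -V_1 - 3 is discarded; V_2 is fixed at -2.
V_3 = V_2 + V_1 + 6  [with V_2=-2, V_1=4]  = 8
V_4 = max(V_2, V_3) - 1  [with V_2=-2, V_3=8]  = 7
Without intervention: V_2 = -V_1 - 3  [with V_1=4]  = -7; V_3 = V_2 + V_1 + 6  [with V_2=-7, V_1=4]  = 3; V_4 = max(V_2, V_3) - 1  [with V_2=-7, V_3=3]  = 2.
Change = 7 − 2 = 5.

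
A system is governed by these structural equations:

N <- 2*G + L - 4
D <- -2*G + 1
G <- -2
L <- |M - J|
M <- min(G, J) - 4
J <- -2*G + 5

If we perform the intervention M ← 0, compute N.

1

do(M=0) replaces the equation M <- min(G, J) - 4 with the constant M = 0.
J = -2*G + 5  [with G=-2]  = 9
L = |M - J|  [with M=0, J=9]  = 9
N = 2*G + L - 4  [with G=-2, L=9]  = 1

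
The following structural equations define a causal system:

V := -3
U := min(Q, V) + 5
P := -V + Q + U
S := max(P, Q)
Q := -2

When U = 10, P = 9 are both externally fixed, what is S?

Setting U = 10, P = 9 by intervention discards those variables' equations.
S = max(P, Q)  [with P=9, Q=-2]  = 9

9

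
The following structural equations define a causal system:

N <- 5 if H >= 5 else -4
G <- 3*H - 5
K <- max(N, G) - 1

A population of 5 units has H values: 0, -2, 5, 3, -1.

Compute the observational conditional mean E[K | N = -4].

-3

Observing N=-4 restricts to units where N's equation naturally yields -4: H ∈ {0, -2, 3, -1}. In that subpopulation K = -5, -5, 3, -5, mean -3.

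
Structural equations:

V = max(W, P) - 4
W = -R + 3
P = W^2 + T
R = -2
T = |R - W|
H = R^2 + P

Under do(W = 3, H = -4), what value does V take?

10

Setting W = 3, H = -4 by intervention discards those variables' equations.
T = |R - W|  [with R=-2, W=3]  = 5
P = W^2 + T  [with W=3, T=5]  = 14
V = max(W, P) - 4  [with W=3, P=14]  = 10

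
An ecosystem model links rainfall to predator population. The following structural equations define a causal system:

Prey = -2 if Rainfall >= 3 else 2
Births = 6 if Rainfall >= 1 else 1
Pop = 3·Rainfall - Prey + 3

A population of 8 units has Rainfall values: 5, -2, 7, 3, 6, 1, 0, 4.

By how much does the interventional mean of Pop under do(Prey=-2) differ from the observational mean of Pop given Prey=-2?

The intervention sets Prey=-2 in all 8 units regardless of Rainfall. Recomputing Pop per unit gives 20, -1, 26, 14, 23, 8, 5, 17; average 14.
E[Pop|Prey=-2] averages over only the 5 units with Prey=-2 (Rainfall = 5, 7, 3, 6, 4): Pop = 20, 26, 14, 23, 17, mean 20.
Difference = 14 − 20 = -6.

-6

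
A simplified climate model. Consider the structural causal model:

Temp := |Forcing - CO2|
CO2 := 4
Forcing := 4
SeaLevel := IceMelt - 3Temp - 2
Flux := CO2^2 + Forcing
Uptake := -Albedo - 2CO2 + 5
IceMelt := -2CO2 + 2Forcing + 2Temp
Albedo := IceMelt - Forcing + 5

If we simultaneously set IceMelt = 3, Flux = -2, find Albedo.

4

Setting IceMelt = 3, Flux = -2 by intervention discards those variables' equations.
Albedo = IceMelt - Forcing + 5  [with IceMelt=3, Forcing=4]  = 4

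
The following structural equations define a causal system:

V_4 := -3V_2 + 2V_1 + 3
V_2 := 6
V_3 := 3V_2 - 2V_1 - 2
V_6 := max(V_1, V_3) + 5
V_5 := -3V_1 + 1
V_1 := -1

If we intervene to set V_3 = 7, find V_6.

The intervention breaks the incoming arrows to V_3: V_3 := 3V_2 - 2V_1 - 2 no longer applies, and V_3 = 7.
V_6 = max(V_1, V_3) + 5  [with V_1=-1, V_3=7]  = 12

12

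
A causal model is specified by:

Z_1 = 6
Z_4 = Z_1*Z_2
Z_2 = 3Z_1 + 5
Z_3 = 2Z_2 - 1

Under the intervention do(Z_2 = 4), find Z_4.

24

Under do(Z_2=4), the mechanism Z_2 = 3Z_1 + 5 is discarded; Z_2 is fixed at 4.
Z_4 = Z_1*Z_2  [with Z_1=6, Z_2=4]  = 24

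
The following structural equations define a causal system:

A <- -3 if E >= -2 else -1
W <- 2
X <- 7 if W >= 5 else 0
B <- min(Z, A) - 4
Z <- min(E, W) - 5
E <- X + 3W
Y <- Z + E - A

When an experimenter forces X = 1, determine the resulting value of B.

-7

Under do(X=1), the mechanism X <- 7 if W >= 5 else 0 is discarded; X is fixed at 1.
E = X + 3W  [with X=1, W=2]  = 7
Z = min(E, W) - 5  [with E=7, W=2]  = -3
A = -3 if E >= -2 else -1  [with E=7]  = -3
B = min(Z, A) - 4  [with Z=-3, A=-3]  = -7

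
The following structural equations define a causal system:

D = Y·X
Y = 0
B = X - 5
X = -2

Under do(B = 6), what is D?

0

Under do(B=6), the mechanism B = X - 5 is discarded; B is fixed at 6.
Since D is not a descendant of the intervened variable, it is unaffected.
D = Y·X  [with Y=0, X=-2]  = 0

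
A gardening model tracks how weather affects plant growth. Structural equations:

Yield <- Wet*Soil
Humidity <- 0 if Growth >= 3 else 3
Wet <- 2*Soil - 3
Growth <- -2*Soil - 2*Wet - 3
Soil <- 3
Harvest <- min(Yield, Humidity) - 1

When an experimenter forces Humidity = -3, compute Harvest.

Under do(Humidity=-3), the mechanism Humidity <- 0 if Growth >= 3 else 3 is discarded; Humidity is fixed at -3.
Wet = 2*Soil - 3  [with Soil=3]  = 3
Yield = Wet*Soil  [with Wet=3, Soil=3]  = 9
Harvest = min(Yield, Humidity) - 1  [with Yield=9, Humidity=-3]  = -4

-4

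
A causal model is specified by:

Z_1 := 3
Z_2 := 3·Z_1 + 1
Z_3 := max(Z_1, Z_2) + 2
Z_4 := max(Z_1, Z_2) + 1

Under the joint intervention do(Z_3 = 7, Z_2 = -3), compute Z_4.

4

The joint intervention fixes Z_3 = 7, Z_2 = -3, removing each variable's own equation.
Z_4 = max(Z_1, Z_2) + 1  [with Z_1=3, Z_2=-3]  = 4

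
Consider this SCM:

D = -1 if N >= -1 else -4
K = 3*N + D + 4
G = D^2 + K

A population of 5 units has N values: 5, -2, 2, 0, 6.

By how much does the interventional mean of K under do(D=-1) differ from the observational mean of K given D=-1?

-3.15

The intervention sets D=-1 in all 5 units regardless of N. Recomputing K per unit gives 18, -3, 9, 3, 21; average 9.6.
E[K|D=-1] averages over only the 4 units with D=-1 (N = 5, 2, 0, 6): K = 18, 9, 3, 21, mean 12.75.
Difference = 9.6 − 12.75 = -3.15.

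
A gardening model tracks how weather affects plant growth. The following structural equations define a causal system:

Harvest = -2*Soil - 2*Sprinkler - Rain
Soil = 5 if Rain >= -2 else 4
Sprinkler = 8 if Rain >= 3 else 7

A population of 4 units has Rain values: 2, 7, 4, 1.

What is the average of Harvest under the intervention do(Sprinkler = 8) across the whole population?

-29.5

Under do(Sprinkler=8), Sprinkler's equation is replaced by Sprinkler=8 for every unit. Per-unit Harvest: -28, -33, -30, -27. Mean = -29.5.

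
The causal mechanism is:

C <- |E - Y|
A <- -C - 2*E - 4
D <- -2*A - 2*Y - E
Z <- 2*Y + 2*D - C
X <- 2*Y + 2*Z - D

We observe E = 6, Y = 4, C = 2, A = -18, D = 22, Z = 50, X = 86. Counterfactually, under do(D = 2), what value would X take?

26

Under do(D=2), the mechanism D <- -2*A - 2*Y - E is discarded; D is fixed at 2.
C = |E - Y|  [with E=6, Y=4]  = 2
Z = 2*Y + 2*D - C  [with Y=4, D=2, C=2]  = 10
X = 2*Y + 2*Z - D  [with Y=4, Z=10, D=2]  = 26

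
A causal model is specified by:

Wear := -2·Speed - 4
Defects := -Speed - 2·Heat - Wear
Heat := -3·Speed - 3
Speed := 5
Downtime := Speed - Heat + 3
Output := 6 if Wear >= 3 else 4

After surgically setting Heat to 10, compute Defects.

Under do(Heat=10), the mechanism Heat := -3·Speed - 3 is discarded; Heat is fixed at 10.
Wear = -2·Speed - 4  [with Speed=5]  = -14
Defects = -Speed - 2·Heat - Wear  [with Speed=5, Heat=10, Wear=-14]  = -11

-11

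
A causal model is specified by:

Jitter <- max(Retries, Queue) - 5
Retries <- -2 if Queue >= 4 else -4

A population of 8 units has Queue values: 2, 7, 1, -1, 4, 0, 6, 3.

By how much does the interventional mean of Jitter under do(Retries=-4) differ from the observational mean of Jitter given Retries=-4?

1.75

The intervention sets Retries=-4 in all 8 units regardless of Queue. Recomputing Jitter per unit gives -3, 2, -4, -6, -1, -5, 1, -2; average -2.25.
Observing Retries=-4 restricts to units where Retries's equation naturally yields -4: Queue ∈ {2, 1, -1, 0, 3}. In that subpopulation Jitter = -3, -4, -6, -5, -2, mean -4.
Difference = -2.25 − (-4) = 1.75.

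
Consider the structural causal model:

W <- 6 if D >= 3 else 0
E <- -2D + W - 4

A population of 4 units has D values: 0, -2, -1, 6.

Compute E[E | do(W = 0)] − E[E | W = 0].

-3.5

The intervention sets W=0 in all 4 units regardless of D. Recomputing E per unit gives -4, 0, -2, -16; average -5.5.
E[E|W=0] averages over only the 3 units with W=0 (D = 0, -2, -1): E = -4, 0, -2, mean -2.
Difference = -5.5 − (-2) = -3.5.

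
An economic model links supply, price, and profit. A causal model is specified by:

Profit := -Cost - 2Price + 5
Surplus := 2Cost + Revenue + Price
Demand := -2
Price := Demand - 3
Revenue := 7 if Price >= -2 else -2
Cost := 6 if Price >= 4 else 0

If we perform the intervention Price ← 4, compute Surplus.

23

Under do(Price=4), the mechanism Price := Demand - 3 is discarded; Price is fixed at 4.
Cost = 6 if Price >= 4 else 0  [with Price=4]  = 6
Revenue = 7 if Price >= -2 else -2  [with Price=4]  = 7
Surplus = 2Cost + Revenue + Price  [with Cost=6, Revenue=7, Price=4]  = 23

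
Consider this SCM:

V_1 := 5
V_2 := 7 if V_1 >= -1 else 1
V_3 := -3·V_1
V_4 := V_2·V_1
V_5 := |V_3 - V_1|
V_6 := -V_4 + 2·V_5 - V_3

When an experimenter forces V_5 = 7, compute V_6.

The intervention breaks the incoming arrows to V_5: V_5 := |V_3 - V_1| no longer applies, and V_5 = 7.
V_2 = 7 if V_1 >= -1 else 1  [with V_1=5]  = 7
V_3 = -3·V_1  [with V_1=5]  = -15
V_4 = V_2·V_1  [with V_2=7, V_1=5]  = 35
V_6 = -V_4 + 2·V_5 - V_3  [with V_4=35, V_5=7, V_3=-15]  = -6

-6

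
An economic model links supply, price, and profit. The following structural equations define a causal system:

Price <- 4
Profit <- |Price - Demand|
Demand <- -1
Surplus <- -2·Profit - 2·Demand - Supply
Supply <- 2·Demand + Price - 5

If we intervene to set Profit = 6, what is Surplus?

-7

Intervening sets Profit = 6 and removes its equation (Profit <- |Price - Demand|).
Supply = 2·Demand + Price - 5  [with Demand=-1, Price=4]  = -3
Surplus = -2·Profit - 2·Demand - Supply  [with Profit=6, Demand=-1, Supply=-3]  = -7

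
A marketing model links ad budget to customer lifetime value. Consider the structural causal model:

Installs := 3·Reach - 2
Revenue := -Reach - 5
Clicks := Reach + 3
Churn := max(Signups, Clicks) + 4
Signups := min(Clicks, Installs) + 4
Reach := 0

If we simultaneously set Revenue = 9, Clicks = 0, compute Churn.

6

The joint intervention fixes Revenue = 9, Clicks = 0, removing each variable's own equation.
Installs = 3·Reach - 2  [with Reach=0]  = -2
Signups = min(Clicks, Installs) + 4  [with Clicks=0, Installs=-2]  = 2
Churn = max(Signups, Clicks) + 4  [with Signups=2, Clicks=0]  = 6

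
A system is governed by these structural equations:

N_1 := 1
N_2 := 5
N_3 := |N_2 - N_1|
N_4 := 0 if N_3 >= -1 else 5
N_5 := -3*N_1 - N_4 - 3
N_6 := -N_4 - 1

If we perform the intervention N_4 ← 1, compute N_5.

-7

Intervening sets N_4 = 1 and removes its equation (N_4 := 0 if N_3 >= -1 else 5).
N_5 = -3*N_1 - N_4 - 3  [with N_1=1, N_4=1]  = -7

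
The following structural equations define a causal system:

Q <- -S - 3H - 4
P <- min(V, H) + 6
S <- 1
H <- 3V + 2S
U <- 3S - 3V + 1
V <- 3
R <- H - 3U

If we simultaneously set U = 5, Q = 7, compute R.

Under do(U = 5, Q = 7), each intervened variable's structural equation is replaced by its fixed value.
H = 3V + 2S  [with V=3, S=1]  = 11
R = H - 3U  [with H=11, U=5]  = -4

-4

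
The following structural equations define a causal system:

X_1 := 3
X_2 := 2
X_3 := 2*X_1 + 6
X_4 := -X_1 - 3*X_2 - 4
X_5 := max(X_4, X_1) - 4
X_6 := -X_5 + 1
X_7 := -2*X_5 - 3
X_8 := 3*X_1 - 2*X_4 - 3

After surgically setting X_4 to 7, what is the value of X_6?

-2

Under do(X_4=7), the mechanism X_4 := -X_1 - 3*X_2 - 4 is discarded; X_4 is fixed at 7.
X_5 = max(X_4, X_1) - 4  [with X_4=7, X_1=3]  = 3
X_6 = -X_5 + 1  [with X_5=3]  = -2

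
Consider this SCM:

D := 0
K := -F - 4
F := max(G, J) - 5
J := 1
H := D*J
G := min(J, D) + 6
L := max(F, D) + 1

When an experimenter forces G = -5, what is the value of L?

The intervention breaks the incoming arrows to G: G := min(J, D) + 6 no longer applies, and G = -5.
F = max(G, J) - 5  [with G=-5, J=1]  = -4
L = max(F, D) + 1  [with F=-4, D=0]  = 1

1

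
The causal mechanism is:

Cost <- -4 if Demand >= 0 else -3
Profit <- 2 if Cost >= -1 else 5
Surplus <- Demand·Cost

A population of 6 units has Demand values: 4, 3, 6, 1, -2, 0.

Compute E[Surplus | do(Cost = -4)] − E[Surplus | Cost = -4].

3.2

The intervention sets Cost=-4 in all 6 units regardless of Demand. Recomputing Surplus per unit gives -16, -12, -24, -4, 8, 0; average -8.
E[Surplus|Cost=-4] averages over only the 5 units with Cost=-4 (Demand = 4, 3, 6, 1, 0): Surplus = -16, -12, -24, -4, 0, mean -11.2.
Difference = -8 − (-11.2) = 3.2.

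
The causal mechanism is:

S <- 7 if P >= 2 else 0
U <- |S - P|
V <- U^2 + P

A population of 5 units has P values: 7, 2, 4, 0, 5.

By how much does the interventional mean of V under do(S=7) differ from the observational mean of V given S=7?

The intervention sets S=7 in all 5 units regardless of P. Recomputing V per unit gives 7, 27, 13, 49, 9; average 21.
Conditioning on S=7 selects the 4 unit(s) with P ∈ {7, 2, 4, 5}. Their V values: 7, 27, 13, 9. Mean = 14.
Difference = 21 − 14 = 7.

7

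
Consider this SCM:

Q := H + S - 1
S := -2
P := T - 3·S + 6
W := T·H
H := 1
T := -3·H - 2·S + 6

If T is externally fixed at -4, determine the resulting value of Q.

The intervention breaks the incoming arrows to T: T := -3·H - 2·S + 6 no longer applies, and T = -4.
No directed path runs from T to Q, so Q keeps its natural value.
Q = H + S - 1  [with H=1, S=-2]  = -2

-2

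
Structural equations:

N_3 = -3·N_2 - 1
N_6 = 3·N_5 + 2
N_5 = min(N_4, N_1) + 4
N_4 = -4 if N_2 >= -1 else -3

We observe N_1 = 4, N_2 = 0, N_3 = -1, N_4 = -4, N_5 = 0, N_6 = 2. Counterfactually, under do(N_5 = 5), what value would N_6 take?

17

The intervention breaks the incoming arrows to N_5: N_5 = min(N_4, N_1) + 4 no longer applies, and N_5 = 5.
N_6 = 3·N_5 + 2  [with N_5=5]  = 17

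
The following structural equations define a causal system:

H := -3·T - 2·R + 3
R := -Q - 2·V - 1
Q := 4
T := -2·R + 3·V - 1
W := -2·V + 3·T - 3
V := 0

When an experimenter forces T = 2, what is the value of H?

7

Under do(T=2), the mechanism T := -2·R + 3·V - 1 is discarded; T is fixed at 2.
R = -Q - 2·V - 1  [with Q=4, V=0]  = -5
H = -3·T - 2·R + 3  [with T=2, R=-5]  = 7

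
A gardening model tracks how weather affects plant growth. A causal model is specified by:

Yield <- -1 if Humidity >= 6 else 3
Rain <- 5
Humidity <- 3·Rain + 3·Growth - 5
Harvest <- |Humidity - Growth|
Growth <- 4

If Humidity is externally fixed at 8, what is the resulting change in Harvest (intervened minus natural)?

-14

do(Humidity=8) replaces the equation Humidity <- 3·Rain + 3·Growth - 5 with the constant Humidity = 8.
Harvest = |Humidity - Growth|  [with Humidity=8, Growth=4]  = 4
Without intervention: Humidity = 3·Rain + 3·Growth - 5  [with Rain=5, Growth=4]  = 22; Harvest = |Humidity - Growth|  [with Humidity=22, Growth=4]  = 18.
Change = 4 − 18 = -14.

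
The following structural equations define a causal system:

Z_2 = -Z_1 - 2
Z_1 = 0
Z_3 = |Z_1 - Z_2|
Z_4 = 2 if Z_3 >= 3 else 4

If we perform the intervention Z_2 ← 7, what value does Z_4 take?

Under do(Z_2=7), the mechanism Z_2 = -Z_1 - 2 is discarded; Z_2 is fixed at 7.
Z_3 = |Z_1 - Z_2|  [with Z_1=0, Z_2=7]  = 7
Z_4 = 2 if Z_3 >= 3 else 4  [with Z_3=7]  = 2

2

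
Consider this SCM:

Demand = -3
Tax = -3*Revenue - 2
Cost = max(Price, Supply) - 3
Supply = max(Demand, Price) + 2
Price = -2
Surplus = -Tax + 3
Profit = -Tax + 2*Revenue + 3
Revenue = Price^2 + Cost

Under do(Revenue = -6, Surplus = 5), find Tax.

16

The joint intervention fixes Revenue = -6, Surplus = 5, removing each variable's own equation.
Tax = -3*Revenue - 2  [with Revenue=-6]  = 16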